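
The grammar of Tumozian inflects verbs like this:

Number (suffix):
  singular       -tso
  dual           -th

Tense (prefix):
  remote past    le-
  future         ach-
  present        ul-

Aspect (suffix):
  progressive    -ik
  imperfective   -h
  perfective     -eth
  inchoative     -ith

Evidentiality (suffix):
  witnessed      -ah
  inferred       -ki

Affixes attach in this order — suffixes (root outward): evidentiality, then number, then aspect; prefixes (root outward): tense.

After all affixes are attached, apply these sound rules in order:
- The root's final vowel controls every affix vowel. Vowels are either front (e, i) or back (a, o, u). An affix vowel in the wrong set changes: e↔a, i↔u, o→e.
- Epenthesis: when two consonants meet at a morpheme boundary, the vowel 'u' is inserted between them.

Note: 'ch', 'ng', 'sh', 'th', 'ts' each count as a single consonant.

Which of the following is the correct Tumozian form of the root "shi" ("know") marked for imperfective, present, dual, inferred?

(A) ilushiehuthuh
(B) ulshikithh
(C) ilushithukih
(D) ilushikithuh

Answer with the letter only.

D

Attach evidentiality inferred -ki → shiki.
Attach number dual -th → shikith.
Attach aspect imperfective -h → shikithh.
Attach tense present ul- → ulshikithh.
Apply vowel harmony: ulshikithh → ilshikithh.
Apply epenthesis: ilshikithh → ilushikithuh.
So the correct form is ilushikithuh, option (D).
(B) ulshikithh is wrong: it fails to apply the sound rule(s).
(A) ilushiehuthuh is wrong: it uses witnessed instead of inferred for evidentiality.
(C) ilushithukih is wrong: it has the affixes in the wrong order.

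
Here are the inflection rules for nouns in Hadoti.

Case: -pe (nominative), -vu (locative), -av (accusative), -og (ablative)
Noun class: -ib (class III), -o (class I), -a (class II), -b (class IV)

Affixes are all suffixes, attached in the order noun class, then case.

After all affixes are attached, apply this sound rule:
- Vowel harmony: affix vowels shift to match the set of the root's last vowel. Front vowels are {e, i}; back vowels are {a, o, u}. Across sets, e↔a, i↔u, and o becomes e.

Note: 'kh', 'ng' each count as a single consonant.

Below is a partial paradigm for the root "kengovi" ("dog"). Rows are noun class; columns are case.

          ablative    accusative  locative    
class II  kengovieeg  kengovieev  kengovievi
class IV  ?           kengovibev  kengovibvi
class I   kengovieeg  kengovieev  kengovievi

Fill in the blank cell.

kengovibeg

Attach noun class class IV -b → kengovib.
Attach case ablative -og → kengovibog.
Apply vowel harmony: kengovibog → kengovibeg.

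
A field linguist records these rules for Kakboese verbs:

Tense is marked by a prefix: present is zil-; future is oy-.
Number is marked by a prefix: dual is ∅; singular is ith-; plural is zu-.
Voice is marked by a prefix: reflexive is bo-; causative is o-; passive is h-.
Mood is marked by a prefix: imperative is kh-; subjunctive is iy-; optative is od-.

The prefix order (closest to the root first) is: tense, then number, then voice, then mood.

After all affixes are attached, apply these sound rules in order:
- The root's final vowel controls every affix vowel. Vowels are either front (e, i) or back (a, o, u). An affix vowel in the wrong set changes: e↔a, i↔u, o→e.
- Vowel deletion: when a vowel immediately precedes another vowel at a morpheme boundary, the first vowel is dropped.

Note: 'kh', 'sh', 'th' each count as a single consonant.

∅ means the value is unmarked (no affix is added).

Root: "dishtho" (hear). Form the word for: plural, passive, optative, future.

Attach tense future oy- → oydishtho.
Attach number plural zu- → zuoydishtho.
Attach voice passive h- → hzuoydishtho.
Attach mood optative od- → odhzuoydishtho.
Vowel harmony: no change.
Apply vowel deletion: odhzuoydishtho → odhzoydishtho.

odhzoydishtho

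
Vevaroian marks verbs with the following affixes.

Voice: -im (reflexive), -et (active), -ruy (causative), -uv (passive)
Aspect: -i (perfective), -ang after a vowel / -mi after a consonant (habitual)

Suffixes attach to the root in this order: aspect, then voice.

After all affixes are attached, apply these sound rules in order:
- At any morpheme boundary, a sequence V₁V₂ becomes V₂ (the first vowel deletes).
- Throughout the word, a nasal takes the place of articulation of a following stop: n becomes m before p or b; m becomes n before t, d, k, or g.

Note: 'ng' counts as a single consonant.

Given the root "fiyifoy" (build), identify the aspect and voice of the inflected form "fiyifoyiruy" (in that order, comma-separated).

perfective, causative

Segment: fiyifoy-i-ruy.
aspect: -i → perfective.
voice: -ruy → causative.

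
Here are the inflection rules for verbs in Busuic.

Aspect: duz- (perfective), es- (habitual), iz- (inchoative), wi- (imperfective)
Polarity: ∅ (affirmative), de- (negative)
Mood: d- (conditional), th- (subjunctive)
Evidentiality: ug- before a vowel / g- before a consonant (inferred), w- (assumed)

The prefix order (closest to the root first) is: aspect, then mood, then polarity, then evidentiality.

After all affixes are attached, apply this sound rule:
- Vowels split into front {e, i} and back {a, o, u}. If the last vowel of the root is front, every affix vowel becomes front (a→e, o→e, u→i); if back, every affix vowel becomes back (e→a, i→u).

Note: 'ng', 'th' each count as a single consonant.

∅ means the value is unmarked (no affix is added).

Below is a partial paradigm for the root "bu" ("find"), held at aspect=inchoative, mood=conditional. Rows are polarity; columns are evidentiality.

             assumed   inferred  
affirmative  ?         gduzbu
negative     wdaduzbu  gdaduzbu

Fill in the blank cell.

wduzbu

Attach aspect inchoative iz- → izbu.
Attach mood conditional d- → dizbu.
polarity = affirmative: zero marking, form stays dizbu.
Attach evidentiality assumed w- → wdizbu.
Apply vowel harmony: wdizbu → wduzbu.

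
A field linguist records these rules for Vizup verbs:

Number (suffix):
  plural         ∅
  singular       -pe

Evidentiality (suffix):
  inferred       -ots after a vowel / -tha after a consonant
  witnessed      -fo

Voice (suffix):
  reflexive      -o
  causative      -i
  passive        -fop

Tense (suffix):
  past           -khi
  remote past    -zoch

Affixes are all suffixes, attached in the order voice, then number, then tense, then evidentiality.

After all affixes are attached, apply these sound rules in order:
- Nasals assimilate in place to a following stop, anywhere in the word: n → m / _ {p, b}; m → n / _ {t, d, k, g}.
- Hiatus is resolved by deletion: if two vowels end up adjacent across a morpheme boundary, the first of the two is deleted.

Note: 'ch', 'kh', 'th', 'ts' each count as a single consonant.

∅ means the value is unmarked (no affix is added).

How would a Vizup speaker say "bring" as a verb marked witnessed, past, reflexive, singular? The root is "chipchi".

chipchopekhifo

Attach voice reflexive -o → chipchio.
Attach number singular -pe → chipchiope.
Attach tense past -khi → chipchiopekhi.
Attach evidentiality witnessed -fo → chipchiopekhifo.
Nasal assimilation: no change.
Apply vowel deletion: chipchiopekhifo → chipchopekhifo.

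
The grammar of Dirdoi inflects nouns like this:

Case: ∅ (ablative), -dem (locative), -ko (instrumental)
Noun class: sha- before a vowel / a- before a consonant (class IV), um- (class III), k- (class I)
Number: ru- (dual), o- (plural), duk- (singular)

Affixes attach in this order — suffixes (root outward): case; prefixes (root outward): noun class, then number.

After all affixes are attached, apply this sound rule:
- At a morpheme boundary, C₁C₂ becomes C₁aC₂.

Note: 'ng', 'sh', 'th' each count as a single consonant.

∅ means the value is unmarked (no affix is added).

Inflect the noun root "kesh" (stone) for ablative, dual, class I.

case = ablative: zero marking, form stays kesh.
Attach noun class class I k- → kkesh.
Attach number dual ru- → rukkesh.
Apply epenthesis: rukkesh → rukakesh.

rukakesh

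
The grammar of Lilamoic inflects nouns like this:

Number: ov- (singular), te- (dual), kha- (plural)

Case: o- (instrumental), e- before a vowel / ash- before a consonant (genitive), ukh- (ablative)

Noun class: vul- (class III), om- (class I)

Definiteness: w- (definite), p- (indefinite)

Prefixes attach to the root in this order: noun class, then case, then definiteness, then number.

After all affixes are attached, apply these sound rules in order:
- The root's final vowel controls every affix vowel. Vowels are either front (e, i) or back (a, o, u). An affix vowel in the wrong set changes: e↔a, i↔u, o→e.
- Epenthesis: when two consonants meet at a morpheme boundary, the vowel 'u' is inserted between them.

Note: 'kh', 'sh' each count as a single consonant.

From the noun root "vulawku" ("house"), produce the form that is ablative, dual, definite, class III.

tawukhuvuluvulawku

Attach noun class class III vul- → vulvulawku.
Attach case ablative ukh- → ukhvulvulawku.
Attach definiteness definite w- → wukhvulvulawku.
Attach number dual te- → tewukhvulvulawku.
Apply vowel harmony: tewukhvulvulawku → tawukhvulvulawku.
Apply epenthesis: tawukhvulvulawku → tawukhuvuluvulawku.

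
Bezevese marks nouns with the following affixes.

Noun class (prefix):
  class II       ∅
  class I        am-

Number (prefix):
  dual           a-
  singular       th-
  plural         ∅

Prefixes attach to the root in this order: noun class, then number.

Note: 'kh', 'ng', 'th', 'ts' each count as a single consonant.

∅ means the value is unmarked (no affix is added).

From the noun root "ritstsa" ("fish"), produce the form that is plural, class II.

noun class = class II: zero marking, form stays ritstsa.
number = plural: zero marking, form stays ritstsa.

ritstsa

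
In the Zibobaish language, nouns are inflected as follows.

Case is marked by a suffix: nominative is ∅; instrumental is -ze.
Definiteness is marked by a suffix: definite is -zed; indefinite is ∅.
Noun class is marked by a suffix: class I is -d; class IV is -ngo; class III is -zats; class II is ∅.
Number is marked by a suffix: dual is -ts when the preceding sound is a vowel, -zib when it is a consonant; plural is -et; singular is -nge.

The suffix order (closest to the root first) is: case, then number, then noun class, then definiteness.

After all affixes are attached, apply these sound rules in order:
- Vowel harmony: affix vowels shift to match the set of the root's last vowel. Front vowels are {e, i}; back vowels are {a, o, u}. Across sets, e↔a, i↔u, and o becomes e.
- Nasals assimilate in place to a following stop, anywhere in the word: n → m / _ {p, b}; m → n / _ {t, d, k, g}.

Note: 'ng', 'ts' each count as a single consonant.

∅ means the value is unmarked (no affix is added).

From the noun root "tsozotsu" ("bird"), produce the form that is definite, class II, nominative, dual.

tsozotsutszad

case = nominative: zero marking, form stays tsozotsu.
Attach number dual -ts (after vowel 'u') → tsozotsuts.
noun class = class II: zero marking, form stays tsozotsuts.
Attach definiteness definite -zed → tsozotsutszed.
Apply vowel harmony: tsozotsutszed → tsozotsutszad.
Nasal assimilation: no change.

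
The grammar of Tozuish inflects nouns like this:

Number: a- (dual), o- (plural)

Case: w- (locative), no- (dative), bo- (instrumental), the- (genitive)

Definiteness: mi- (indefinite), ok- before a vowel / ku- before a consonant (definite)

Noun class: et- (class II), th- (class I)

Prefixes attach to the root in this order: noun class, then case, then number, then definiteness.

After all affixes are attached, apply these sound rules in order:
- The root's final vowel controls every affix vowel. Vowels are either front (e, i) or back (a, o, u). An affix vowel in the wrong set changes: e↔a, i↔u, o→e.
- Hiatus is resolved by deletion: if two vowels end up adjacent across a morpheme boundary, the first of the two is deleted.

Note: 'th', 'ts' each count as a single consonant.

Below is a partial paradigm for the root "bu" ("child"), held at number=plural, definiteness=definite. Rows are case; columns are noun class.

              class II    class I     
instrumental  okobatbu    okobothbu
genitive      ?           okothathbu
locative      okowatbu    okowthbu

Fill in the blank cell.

okothatbu

Attach noun class class II et- → etbu.
Attach case genitive the- → theetbu.
Attach number plural o- → otheetbu.
Attach definiteness definite ok- (before vowel 'o') → okotheetbu.
Apply vowel harmony: okotheetbu → okothaatbu.
Apply vowel deletion: okothaatbu → okothatbu.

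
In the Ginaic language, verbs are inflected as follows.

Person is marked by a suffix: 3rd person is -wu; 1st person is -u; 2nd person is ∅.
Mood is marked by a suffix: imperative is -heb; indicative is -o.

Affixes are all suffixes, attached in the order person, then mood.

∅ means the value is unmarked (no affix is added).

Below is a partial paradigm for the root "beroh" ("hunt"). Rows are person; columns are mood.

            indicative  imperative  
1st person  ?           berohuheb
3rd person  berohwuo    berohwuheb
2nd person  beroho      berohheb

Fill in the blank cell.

Attach person 1st person -u → berohu.
Attach mood indicative -o → berohuo.

berohuo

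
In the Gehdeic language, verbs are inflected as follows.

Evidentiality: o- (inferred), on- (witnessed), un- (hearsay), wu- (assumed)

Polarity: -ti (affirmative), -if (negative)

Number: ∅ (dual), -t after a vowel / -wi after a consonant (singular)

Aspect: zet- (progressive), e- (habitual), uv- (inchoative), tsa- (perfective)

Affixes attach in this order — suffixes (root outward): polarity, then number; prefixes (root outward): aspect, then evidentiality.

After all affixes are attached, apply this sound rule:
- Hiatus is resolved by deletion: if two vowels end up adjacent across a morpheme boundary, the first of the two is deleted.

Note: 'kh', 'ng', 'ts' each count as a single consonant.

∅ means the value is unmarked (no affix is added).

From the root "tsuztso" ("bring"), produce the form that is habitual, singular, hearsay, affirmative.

unetsuztsotit

Attach polarity affirmative -ti → tsuztsoti.
Attach number singular -t (after vowel 'i') → tsuztsotit.
Attach aspect habitual e- → etsuztsotit.
Attach evidentiality hearsay un- → unetsuztsotit.
Vowel deletion: no change.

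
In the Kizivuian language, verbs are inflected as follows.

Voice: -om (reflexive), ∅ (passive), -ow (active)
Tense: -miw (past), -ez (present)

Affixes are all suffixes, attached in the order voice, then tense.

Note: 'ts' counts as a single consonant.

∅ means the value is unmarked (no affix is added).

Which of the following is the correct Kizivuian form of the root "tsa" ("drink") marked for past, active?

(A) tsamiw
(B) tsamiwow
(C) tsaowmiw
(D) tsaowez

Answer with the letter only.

Attach voice active -ow → tsaow.
Attach tense past -miw → tsaowmiw.
So the correct form is tsaowmiw, option (C).
(D) tsaowez is wrong: it uses present instead of past for tense.
(B) tsamiwow is wrong: it has the affixes in the wrong order.
(A) tsamiw is wrong: it uses passive instead of active for voice.

C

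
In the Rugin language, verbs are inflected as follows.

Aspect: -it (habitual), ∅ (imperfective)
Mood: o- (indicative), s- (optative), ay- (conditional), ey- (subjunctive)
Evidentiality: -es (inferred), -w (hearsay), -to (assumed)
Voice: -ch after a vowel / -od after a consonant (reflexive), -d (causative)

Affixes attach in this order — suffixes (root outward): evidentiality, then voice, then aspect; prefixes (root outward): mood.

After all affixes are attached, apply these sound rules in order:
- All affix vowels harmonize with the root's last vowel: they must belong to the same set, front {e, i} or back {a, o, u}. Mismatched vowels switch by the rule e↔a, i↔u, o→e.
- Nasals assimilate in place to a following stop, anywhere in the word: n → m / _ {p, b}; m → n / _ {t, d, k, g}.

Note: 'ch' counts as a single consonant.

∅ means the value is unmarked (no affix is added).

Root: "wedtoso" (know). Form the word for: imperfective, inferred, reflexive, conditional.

Attach evidentiality inferred -es → wedtosoes.
Attach voice reflexive -od (after consonant 's') → wedtosoesod.
Attach mood conditional ay- → aywedtosoesod.
aspect = imperfective: zero marking, form stays aywedtosoesod.
Apply vowel harmony: aywedtosoesod → aywedtosoasod.
Nasal assimilation: no change.

aywedtosoasod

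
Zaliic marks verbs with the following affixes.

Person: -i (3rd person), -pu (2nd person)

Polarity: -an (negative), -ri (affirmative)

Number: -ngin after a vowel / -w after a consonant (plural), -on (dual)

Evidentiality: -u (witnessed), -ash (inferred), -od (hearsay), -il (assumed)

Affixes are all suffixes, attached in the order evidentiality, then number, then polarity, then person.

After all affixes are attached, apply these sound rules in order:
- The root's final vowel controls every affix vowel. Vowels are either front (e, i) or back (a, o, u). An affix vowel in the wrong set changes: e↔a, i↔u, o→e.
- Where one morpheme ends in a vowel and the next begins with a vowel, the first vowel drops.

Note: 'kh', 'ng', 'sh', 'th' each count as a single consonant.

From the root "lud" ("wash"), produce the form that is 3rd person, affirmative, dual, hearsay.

ludodonru

Attach evidentiality hearsay -od → ludod.
Attach number dual -on → ludodon.
Attach polarity affirmative -ri → ludodonri.
Attach person 3rd person -i → ludodonrii.
Apply vowel harmony: ludodonrii → ludodonruu.
Apply vowel deletion: ludodonruu → ludodonru.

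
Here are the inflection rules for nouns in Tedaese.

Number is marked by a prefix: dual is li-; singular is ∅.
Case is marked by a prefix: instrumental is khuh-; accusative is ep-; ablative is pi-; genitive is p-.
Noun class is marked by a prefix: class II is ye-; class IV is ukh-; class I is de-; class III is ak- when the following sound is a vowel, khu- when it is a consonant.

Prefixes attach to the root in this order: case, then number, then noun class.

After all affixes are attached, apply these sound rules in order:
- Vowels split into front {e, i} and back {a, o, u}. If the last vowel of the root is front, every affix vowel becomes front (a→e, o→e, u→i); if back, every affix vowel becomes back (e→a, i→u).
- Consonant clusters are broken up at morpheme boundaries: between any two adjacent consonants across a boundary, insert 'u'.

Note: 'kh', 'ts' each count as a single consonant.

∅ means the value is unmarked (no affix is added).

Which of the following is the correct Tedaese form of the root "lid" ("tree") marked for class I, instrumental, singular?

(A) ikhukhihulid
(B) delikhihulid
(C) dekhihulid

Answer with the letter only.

C

Attach case instrumental khuh- → khuhlid.
number = singular: zero marking, form stays khuhlid.
Attach noun class class I de- → dekhuhlid.
Apply vowel harmony: dekhuhlid → dekhihlid.
Apply epenthesis: dekhihlid → dekhihulid.
So the correct form is dekhihulid, option (C).
(B) delikhihulid is wrong: it uses dual instead of singular for number.
(A) ikhukhihulid is wrong: it uses class IV instead of class I for noun class.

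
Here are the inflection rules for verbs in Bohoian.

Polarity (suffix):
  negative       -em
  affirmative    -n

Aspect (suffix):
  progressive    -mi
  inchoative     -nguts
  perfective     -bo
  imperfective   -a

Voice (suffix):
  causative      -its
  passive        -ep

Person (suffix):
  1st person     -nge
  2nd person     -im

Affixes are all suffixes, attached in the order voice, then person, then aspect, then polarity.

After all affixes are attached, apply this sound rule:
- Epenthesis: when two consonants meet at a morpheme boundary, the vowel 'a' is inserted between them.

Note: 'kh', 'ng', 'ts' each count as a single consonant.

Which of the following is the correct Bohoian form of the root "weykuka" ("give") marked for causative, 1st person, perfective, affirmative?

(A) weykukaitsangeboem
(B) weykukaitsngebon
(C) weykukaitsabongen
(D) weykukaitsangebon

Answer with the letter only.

Attach voice causative -its → weykukaits.
Attach person 1st person -nge → weykukaitsnge.
Attach aspect perfective -bo → weykukaitsngebo.
Attach polarity affirmative -n → weykukaitsngebon.
Apply epenthesis: weykukaitsngebon → weykukaitsangebon.
So the correct form is weykukaitsangebon, option (D).
(B) weykukaitsngebon is wrong: it fails to apply the sound rule(s).
(A) weykukaitsangeboem is wrong: it uses negative instead of affirmative for polarity.
(C) weykukaitsabongen is wrong: it has the affixes in the wrong order.

D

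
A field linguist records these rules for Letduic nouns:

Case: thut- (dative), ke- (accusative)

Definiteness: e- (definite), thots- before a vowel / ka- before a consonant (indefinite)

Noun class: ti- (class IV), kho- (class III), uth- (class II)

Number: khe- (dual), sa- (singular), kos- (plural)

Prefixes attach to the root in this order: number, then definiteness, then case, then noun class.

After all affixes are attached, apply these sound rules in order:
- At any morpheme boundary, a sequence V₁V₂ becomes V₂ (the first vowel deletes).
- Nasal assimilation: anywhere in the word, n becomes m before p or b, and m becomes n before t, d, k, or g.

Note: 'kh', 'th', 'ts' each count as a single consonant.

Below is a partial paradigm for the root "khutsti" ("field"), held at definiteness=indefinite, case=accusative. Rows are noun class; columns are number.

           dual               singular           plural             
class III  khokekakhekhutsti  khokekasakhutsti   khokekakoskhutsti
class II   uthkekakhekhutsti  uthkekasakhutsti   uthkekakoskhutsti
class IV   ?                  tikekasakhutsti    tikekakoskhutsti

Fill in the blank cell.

Attach number dual khe- → khekhutsti.
Attach definiteness indefinite ka- (before consonant 'kh') → kakhekhutsti.
Attach case accusative ke- → kekakhekhutsti.
Attach noun class class IV ti- → tikekakhekhutsti.
Vowel deletion: no change.
Nasal assimilation: no change.

tikekakhekhutsti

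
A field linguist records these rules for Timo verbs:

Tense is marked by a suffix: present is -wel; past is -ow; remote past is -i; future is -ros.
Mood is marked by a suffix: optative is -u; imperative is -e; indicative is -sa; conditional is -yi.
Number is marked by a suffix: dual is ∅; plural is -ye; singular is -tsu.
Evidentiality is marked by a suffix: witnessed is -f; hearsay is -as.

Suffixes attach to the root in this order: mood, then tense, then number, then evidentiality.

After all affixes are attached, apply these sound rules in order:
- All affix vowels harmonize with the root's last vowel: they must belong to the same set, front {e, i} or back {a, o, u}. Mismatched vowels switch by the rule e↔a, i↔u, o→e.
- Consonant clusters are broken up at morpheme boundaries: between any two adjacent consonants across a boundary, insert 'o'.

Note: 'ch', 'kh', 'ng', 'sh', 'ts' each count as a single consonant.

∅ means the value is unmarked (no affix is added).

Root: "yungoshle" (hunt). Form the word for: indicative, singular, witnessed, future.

Attach mood indicative -sa → yungoshlesa.
Attach tense future -ros → yungoshlesaros.
Attach number singular -tsu → yungoshlesarostsu.
Attach evidentiality witnessed -f → yungoshlesarostsuf.
Apply vowel harmony: yungoshlesarostsuf → yungoshleserestsif.
Apply epenthesis: yungoshleserestsif → yungoshleseresotsif.

yungoshleseresotsif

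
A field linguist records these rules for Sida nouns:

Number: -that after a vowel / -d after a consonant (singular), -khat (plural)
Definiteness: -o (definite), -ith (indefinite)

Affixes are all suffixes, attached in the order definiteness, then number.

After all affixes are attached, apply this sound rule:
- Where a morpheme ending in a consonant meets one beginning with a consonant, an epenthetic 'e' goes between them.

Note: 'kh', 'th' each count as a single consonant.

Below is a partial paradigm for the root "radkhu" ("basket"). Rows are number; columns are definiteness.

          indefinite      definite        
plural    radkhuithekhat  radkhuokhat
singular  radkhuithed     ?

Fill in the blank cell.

radkhuothat

Attach definiteness definite -o → radkhuo.
Attach number singular -that (after vowel 'o') → radkhuothat.
Epenthesis: no change.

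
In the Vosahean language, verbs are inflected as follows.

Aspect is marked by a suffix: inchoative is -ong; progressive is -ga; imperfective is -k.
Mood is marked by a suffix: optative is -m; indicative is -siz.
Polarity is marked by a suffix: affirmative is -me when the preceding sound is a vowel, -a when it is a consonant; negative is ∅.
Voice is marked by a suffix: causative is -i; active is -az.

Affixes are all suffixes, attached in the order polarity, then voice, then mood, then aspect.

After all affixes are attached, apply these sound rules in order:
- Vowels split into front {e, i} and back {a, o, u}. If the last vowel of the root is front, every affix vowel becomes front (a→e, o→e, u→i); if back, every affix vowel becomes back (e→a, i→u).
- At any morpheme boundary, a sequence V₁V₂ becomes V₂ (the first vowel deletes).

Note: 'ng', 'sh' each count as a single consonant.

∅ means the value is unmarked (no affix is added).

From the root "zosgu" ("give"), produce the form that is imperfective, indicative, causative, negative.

zosgusuzk

polarity = negative: zero marking, form stays zosgu.
Attach voice causative -i → zosgui.
Attach mood indicative -siz → zosguisiz.
Attach aspect imperfective -k → zosguisizk.
Apply vowel harmony: zosguisizk → zosguusuzk.
Apply vowel deletion: zosguusuzk → zosgusuzk.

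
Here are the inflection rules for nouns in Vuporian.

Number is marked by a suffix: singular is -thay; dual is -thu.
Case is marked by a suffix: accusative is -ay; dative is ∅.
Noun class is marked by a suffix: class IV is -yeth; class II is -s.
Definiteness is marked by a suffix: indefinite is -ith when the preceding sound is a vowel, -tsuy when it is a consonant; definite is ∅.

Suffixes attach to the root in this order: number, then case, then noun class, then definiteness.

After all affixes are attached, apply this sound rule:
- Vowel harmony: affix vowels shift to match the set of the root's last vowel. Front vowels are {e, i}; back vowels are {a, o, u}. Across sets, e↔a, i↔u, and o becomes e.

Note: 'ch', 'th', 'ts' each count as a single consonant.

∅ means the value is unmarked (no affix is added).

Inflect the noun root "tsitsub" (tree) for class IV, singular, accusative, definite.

tsitsubthayayyath

Attach number singular -thay → tsitsubthay.
Attach case accusative -ay → tsitsubthayay.
Attach noun class class IV -yeth → tsitsubthayayyeth.
definiteness = definite: zero marking, form stays tsitsubthayayyeth.
Apply vowel harmony: tsitsubthayayyeth → tsitsubthayayyath.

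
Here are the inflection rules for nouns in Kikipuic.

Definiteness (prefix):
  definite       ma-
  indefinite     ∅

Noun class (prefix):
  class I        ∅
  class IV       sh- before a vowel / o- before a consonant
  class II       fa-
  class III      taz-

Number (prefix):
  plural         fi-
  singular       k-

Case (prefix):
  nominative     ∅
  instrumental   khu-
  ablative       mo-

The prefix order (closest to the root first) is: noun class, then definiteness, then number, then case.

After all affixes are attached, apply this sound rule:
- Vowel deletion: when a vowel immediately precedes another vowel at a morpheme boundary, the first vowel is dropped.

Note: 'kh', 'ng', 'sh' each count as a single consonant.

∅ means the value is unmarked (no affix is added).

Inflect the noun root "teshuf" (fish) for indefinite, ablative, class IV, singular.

Attach noun class class IV o- (before consonant 't') → oteshuf.
definiteness = indefinite: zero marking, form stays oteshuf.
Attach number singular k- → koteshuf.
Attach case ablative mo- → mokoteshuf.
Vowel deletion: no change.

mokoteshuf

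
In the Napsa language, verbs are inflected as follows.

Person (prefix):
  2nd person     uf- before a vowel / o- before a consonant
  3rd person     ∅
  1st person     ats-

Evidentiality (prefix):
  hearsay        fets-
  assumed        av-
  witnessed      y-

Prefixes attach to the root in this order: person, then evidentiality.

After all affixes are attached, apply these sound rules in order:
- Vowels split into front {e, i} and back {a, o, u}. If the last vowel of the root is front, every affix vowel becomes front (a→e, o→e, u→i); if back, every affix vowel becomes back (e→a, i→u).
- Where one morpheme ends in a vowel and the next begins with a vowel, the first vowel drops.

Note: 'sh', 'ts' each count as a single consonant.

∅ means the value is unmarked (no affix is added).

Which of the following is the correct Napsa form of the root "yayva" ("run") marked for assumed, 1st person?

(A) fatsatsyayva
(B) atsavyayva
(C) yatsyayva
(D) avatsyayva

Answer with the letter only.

D

Attach person 1st person ats- → atsyayva.
Attach evidentiality assumed av- → avatsyayva.
Vowel harmony: no change.
Vowel deletion: no change.
So the correct form is avatsyayva, option (D).
(A) fatsatsyayva is wrong: it uses hearsay instead of assumed for evidentiality.
(C) yatsyayva is wrong: it uses witnessed instead of assumed for evidentiality.
(B) atsavyayva is wrong: it has the affixes in the wrong order.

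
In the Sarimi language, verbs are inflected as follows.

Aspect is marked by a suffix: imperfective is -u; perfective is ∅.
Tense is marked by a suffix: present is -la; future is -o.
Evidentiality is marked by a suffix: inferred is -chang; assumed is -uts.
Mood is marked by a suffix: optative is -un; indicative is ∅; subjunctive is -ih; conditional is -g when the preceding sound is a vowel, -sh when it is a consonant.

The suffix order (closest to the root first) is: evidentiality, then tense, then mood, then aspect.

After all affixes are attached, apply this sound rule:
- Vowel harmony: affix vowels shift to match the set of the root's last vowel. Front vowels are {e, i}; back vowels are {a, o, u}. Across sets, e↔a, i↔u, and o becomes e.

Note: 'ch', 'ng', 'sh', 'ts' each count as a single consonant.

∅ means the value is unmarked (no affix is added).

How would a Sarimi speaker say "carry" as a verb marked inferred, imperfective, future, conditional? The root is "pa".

pachangogu

Attach evidentiality inferred -chang → pachang.
Attach tense future -o → pachango.
Attach mood conditional -g (after vowel 'o') → pachangog.
Attach aspect imperfective -u → pachangogu.
Vowel harmony: no change.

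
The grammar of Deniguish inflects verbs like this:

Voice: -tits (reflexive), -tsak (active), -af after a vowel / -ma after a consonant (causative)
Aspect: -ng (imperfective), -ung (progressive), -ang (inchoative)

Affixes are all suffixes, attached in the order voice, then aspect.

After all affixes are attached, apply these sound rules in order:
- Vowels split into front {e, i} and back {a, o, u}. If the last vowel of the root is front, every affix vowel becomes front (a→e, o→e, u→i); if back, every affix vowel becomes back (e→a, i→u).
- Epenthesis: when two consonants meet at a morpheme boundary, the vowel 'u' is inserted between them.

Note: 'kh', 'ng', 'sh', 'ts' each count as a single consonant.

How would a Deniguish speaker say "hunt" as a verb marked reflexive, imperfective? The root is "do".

dotutsung

Attach voice reflexive -tits → dotits.
Attach aspect imperfective -ng → dotitsng.
Apply vowel harmony: dotitsng → dotutsng.
Apply epenthesis: dotutsng → dotutsung.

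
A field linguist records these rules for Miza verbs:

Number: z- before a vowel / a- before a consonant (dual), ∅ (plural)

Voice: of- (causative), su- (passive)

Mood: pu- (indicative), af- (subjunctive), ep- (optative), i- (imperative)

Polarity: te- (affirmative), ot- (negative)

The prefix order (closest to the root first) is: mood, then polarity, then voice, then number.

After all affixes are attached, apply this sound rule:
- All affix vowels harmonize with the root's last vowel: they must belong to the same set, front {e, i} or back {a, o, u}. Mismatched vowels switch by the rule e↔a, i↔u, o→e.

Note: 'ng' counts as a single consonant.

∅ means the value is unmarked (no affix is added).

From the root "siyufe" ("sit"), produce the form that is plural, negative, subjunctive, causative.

efetefsiyufe

Attach mood subjunctive af- → afsiyufe.
Attach polarity negative ot- → otafsiyufe.
Attach voice causative of- → ofotafsiyufe.
number = plural: zero marking, form stays ofotafsiyufe.
Apply vowel harmony: ofotafsiyufe → efetefsiyufe.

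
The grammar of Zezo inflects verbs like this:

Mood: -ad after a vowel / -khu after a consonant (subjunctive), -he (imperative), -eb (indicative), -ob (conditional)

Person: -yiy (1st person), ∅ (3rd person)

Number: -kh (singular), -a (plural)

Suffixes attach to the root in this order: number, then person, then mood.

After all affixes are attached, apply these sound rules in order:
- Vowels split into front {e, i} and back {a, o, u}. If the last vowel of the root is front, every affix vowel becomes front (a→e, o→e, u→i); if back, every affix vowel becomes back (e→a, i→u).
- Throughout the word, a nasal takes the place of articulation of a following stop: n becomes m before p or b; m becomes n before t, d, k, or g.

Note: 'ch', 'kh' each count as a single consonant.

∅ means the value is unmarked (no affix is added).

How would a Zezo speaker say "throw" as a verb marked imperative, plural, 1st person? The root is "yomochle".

yomochleeyiyhe

Attach number plural -a → yomochlea.
Attach person 1st person -yiy → yomochleayiy.
Attach mood imperative -he → yomochleayiyhe.
Apply vowel harmony: yomochleayiyhe → yomochleeyiyhe.
Nasal assimilation: no change.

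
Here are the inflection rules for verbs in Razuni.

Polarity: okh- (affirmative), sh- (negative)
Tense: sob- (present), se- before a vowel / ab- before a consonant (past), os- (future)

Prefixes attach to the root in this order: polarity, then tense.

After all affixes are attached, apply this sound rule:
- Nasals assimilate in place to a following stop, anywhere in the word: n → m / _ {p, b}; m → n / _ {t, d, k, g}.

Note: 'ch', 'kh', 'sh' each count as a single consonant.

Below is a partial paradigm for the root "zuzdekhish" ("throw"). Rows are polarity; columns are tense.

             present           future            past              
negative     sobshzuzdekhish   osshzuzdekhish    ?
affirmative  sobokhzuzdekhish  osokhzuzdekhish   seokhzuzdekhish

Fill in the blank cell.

abshzuzdekhish

Attach polarity negative sh- → shzuzdekhish.
Attach tense past ab- (before consonant 'sh') → abshzuzdekhish.
Nasal assimilation: no change.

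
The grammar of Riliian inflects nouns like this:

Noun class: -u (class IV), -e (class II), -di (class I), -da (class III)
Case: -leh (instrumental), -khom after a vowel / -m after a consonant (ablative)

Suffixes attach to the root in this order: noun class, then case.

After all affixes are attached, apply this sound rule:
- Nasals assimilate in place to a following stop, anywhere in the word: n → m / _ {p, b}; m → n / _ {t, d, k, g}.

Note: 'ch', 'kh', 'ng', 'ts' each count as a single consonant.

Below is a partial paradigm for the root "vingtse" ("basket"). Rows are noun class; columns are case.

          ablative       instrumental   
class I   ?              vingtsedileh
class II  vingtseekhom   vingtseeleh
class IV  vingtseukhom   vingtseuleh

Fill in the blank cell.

Attach noun class class I -di → vingtsedi.
Attach case ablative -khom (after vowel 'i') → vingtsedikhom.
Nasal assimilation: no change.

vingtsedikhom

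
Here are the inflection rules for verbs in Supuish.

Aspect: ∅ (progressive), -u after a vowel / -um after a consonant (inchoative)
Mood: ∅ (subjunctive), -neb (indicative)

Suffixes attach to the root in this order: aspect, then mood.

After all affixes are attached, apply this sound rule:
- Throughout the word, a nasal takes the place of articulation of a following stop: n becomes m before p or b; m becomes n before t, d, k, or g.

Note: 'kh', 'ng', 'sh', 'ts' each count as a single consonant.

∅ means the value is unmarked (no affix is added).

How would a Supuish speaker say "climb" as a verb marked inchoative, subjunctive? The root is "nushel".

Attach aspect inchoative -um (after consonant 'l') → nushelum.
mood = subjunctive: zero marking, form stays nushelum.
Nasal assimilation: no change.

nushelum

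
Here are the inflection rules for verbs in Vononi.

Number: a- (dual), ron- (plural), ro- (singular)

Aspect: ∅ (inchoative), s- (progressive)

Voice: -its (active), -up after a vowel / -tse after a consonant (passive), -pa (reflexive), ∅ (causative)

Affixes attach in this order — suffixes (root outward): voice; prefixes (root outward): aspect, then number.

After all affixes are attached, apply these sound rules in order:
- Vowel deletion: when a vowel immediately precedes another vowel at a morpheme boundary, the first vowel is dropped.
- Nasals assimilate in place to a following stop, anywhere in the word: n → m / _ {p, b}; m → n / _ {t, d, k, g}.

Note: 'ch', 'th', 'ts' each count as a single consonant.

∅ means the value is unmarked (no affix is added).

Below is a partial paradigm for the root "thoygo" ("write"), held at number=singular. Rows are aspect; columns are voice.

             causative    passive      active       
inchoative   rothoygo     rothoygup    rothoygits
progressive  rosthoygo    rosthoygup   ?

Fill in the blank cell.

rosthoygits

Attach aspect progressive s- → sthoygo.
Attach number singular ro- → rosthoygo.
Attach voice active -its → rosthoygoits.
Apply vowel deletion: rosthoygoits → rosthoygits.
Nasal assimilation: no change.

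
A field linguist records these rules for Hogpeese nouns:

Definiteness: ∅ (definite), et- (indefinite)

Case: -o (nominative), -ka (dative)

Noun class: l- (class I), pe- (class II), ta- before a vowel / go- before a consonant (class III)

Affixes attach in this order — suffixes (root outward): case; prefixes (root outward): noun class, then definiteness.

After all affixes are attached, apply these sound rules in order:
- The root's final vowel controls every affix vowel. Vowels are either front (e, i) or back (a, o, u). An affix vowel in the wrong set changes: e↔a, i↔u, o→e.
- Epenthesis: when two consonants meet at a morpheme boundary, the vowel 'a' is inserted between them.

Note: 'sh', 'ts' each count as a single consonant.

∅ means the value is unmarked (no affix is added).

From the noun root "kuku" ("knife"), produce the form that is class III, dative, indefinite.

Attach case dative -ka → kukuka.
Attach noun class class III go- (before consonant 'k') → gokukuka.
Attach definiteness indefinite et- → etgokukuka.
Apply vowel harmony: etgokukuka → atgokukuka.
Apply epenthesis: atgokukuka → atagokukuka.

atagokukuka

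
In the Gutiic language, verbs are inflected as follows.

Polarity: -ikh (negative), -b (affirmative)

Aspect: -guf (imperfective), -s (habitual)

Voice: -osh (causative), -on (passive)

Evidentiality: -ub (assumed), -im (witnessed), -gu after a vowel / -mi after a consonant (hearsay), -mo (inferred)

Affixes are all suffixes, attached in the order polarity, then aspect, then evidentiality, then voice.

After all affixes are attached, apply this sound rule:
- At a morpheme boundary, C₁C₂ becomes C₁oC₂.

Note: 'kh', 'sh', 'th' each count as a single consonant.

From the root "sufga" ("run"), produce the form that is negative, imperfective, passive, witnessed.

sufgaikhogufimon

Attach polarity negative -ikh → sufgaikh.
Attach aspect imperfective -guf → sufgaikhguf.
Attach evidentiality witnessed -im → sufgaikhgufim.
Attach voice passive -on → sufgaikhgufimon.
Apply epenthesis: sufgaikhgufimon → sufgaikhogufimon.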